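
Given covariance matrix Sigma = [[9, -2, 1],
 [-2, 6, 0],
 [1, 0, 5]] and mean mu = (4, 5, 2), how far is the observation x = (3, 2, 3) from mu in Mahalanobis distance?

Step 1 — centre the observation: (x - mu) = (-1, -3, 1).

Step 2 — invert Sigma (cofactor / det for 3×3, or solve directly):
  Sigma^{-1} = [[0.123, 0.041, -0.0246],
 [0.041, 0.1803, -0.0082],
 [-0.0246, -0.0082, 0.2049]].

Step 3 — form the quadratic (x - mu)^T · Sigma^{-1} · (x - mu):
  Sigma^{-1} · (x - mu) = (-0.2705, -0.5902, 0.2541).
  (x - mu)^T · [Sigma^{-1} · (x - mu)] = (-1)·(-0.2705) + (-3)·(-0.5902) + (1)·(0.2541) = 2.2951.

Step 4 — take square root: d = √(2.2951) ≈ 1.515.

d(x, mu) = √(2.2951) ≈ 1.515


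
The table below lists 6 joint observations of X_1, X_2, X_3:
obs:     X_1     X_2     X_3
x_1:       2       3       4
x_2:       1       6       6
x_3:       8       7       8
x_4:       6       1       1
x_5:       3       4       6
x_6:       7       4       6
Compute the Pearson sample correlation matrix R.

Step 1 — column means:
  mean(X_1) = (2 + 1 + 8 + 6 + 3 + 7) / 6 = 27/6 = 4.5
  mean(X_2) = (3 + 6 + 7 + 1 + 4 + 4) / 6 = 25/6 = 4.1667
  mean(X_3) = (4 + 6 + 8 + 1 + 6 + 6) / 6 = 31/6 = 5.1667

Step 2 — sample variances and covariances s[i,j] = (1/(n-1)) · Σ_k (x_{k,i} - mean_i) · (x_{k,j} - mean_j), with n-1 = 5:
  s[X_1,X_1] = ((-2.5)·(-2.5) + (-3.5)·(-3.5) + (3.5)·(3.5) + (1.5)·(1.5) + (-1.5)·(-1.5) + (2.5)·(2.5)) / 5 = 41.5/5 = 8.3
  s[X_1,X_2] = ((-2.5)·(-1.1667) + (-3.5)·(1.8333) + (3.5)·(2.8333) + (1.5)·(-3.1667) + (-1.5)·(-0.1667) + (2.5)·(-0.1667)) / 5 = 1.5/5 = 0.3
  s[X_1,X_3] = ((-2.5)·(-1.1667) + (-3.5)·(0.8333) + (3.5)·(2.8333) + (1.5)·(-4.1667) + (-1.5)·(0.8333) + (2.5)·(0.8333)) / 5 = 4.5/5 = 0.9
  s[X_2,X_2] = ((-1.1667)·(-1.1667) + (1.8333)·(1.8333) + (2.8333)·(2.8333) + (-3.1667)·(-3.1667) + (-0.1667)·(-0.1667) + (-0.1667)·(-0.1667)) / 5 = 22.8333/5 = 4.5667
  s[X_2,X_3] = ((-1.1667)·(-1.1667) + (1.8333)·(0.8333) + (2.8333)·(2.8333) + (-3.1667)·(-4.1667) + (-0.1667)·(0.8333) + (-0.1667)·(0.8333)) / 5 = 23.8333/5 = 4.7667
  s[X_3,X_3] = ((-1.1667)·(-1.1667) + (0.8333)·(0.8333) + (2.8333)·(2.8333) + (-4.1667)·(-4.1667) + (0.8333)·(0.8333) + (0.8333)·(0.8333)) / 5 = 28.8333/5 = 5.7667
  Sample standard deviations s_i = √(s[i,i]):
  s(X_1) = √(8.3) = 2.881
  s(X_2) = √(4.5667) = 2.137
  s(X_3) = √(5.7667) = 2.4014

Step 3 — r_{ij} = s_{ij} / (s_i · s_j):
  r[X_1,X_1] = 1 (diagonal).
  r[X_1,X_2] = 0.3 / (2.881 · 2.137) = 0.3 / 6.1566 = 0.0487
  r[X_1,X_3] = 0.9 / (2.881 · 2.4014) = 0.9 / 6.9183 = 0.1301
  r[X_2,X_2] = 1 (diagonal).
  r[X_2,X_3] = 4.7667 / (2.137 · 2.4014) = 4.7667 / 5.1317 = 0.9289
  r[X_3,X_3] = 1 (diagonal).

R is symmetric with unit diagonal. Assembling:

R = [[1, 0.0487, 0.1301],
 [0.0487, 1, 0.9289],
 [0.1301, 0.9289, 1]]


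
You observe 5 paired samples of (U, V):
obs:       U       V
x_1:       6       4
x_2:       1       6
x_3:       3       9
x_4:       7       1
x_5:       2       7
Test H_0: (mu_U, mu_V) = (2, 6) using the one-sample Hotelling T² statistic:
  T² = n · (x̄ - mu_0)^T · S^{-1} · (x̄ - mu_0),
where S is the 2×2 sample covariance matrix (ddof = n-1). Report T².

Step 1 — sample mean vector:
  mean(U) = (6 + 1 + 3 + 7 + 2) / 5 = 19/5 = 3.8
  mean(V) = (4 + 6 + 9 + 1 + 7) / 5 = 27/5 = 5.4
  x̄ = (3.8, 5.4),  deviation x̄ - mu_0 = (3.8, 5.4) - (2, 6) = (1.8, -0.6).

Step 2 — sample covariance matrix, S[i,j] = (1/(n-1)) · Σ_k (x_{k,i} - mean_i) · (x_{k,j} - mean_j), divisor n-1 = 4:
  S[U,U] = ((2.2)·(2.2) + (-2.8)·(-2.8) + (-0.8)·(-0.8) + (3.2)·(3.2) + (-1.8)·(-1.8)) / 4 = 26.8/4 = 6.7
  S[U,V] = ((2.2)·(-1.4) + (-2.8)·(0.6) + (-0.8)·(3.6) + (3.2)·(-4.4) + (-1.8)·(1.6)) / 4 = -24.6/4 = -6.15
  S[V,V] = ((-1.4)·(-1.4) + (0.6)·(0.6) + (3.6)·(3.6) + (-4.4)·(-4.4) + (1.6)·(1.6)) / 4 = 37.2/4 = 9.3
  S = [[6.7, -6.15],
 [-6.15, 9.3]].

Step 3 — invert S. det(S) = 6.7·9.3 - (-6.15)² = 24.4875.
  S^{-1} = (1/det) · [[d, -b], [-b, a]] = [[0.3798, 0.2511],
 [0.2511, 0.2736]].

Step 4 — quadratic form (x̄ - mu_0)^T · S^{-1} · (x̄ - mu_0):
  S^{-1} · (x̄ - mu_0) = (0.5329, 0.2879),
  (x̄ - mu_0)^T · [...] = (1.8)·(0.5329) + (-0.6)·(0.2879) = 0.7865.

Step 5 — scale by n: T² = 5 · 0.7865 = 3.9326.

T² ≈ 3.9326


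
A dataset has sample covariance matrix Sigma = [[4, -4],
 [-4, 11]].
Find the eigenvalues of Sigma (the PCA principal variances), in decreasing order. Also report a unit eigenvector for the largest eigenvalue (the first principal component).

Step 1 — characteristic polynomial of 2×2 Sigma:
  det(Sigma - λI) = λ² - trace · λ + det = 0.
  trace = 4 + 11 = 15, det = 4·11 - (-4)² = 28.
Step 2 — discriminant:
  Δ = trace² - 4·det = 225 - 112 = 113.
Step 3 — eigenvalues:
  λ = (trace ± √Δ)/2 = (15 ± 10.6301)/2,
  λ_1 = 12.8151,  λ_2 = 2.1849.

Step 4 — unit eigenvector for λ_1: solve (Sigma - λ_1 I)v = 0. First row:
  (4 - 12.8151)·v_x + (-4)·v_y = 0, i.e. (-8.8151)·v_x + (-4)·v_y = 0,
  so v ∝ (b, λ_1 - a) = (-4, 8.8151); multiply by -1 so the first entry is positive: u = (4, -8.8151).
  ||u|| = √((4)² + (-8.8151)²) = √(93.7055) ≈ 9.6802,
  v_1 = u/||u|| ≈ (0.4132, -0.9106) (||v_1|| = 1).

λ_1 = 12.8151,  λ_2 = 2.1849;  v_1 ≈ (0.4132, -0.9106)


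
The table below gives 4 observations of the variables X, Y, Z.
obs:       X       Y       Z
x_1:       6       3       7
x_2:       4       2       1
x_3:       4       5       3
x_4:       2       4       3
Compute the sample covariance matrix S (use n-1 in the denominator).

Step 1 — column means:
  mean(X) = (6 + 4 + 4 + 2) / 4 = 16/4 = 4
  mean(Y) = (3 + 2 + 5 + 4) / 4 = 14/4 = 3.5
  mean(Z) = (7 + 1 + 3 + 3) / 4 = 14/4 = 3.5

Step 2 — sample covariance S[i,j] = (1/(n-1)) · Σ_k (x_{k,i} - mean_i) · (x_{k,j} - mean_j), with n-1 = 3.
  S[X,X] = ((2)·(2) + (0)·(0) + (0)·(0) + (-2)·(-2)) / 3 = 8/3 = 2.6667
  S[X,Y] = ((2)·(-0.5) + (0)·(-1.5) + (0)·(1.5) + (-2)·(0.5)) / 3 = -2/3 = -0.6667
  S[X,Z] = ((2)·(3.5) + (0)·(-2.5) + (0)·(-0.5) + (-2)·(-0.5)) / 3 = 8/3 = 2.6667
  S[Y,Y] = ((-0.5)·(-0.5) + (-1.5)·(-1.5) + (1.5)·(1.5) + (0.5)·(0.5)) / 3 = 5/3 = 1.6667
  S[Y,Z] = ((-0.5)·(3.5) + (-1.5)·(-2.5) + (1.5)·(-0.5) + (0.5)·(-0.5)) / 3 = 1/3 = 0.3333
  S[Z,Z] = ((3.5)·(3.5) + (-2.5)·(-2.5) + (-0.5)·(-0.5) + (-0.5)·(-0.5)) / 3 = 19/3 = 6.3333

S is symmetric (S[j,i] = S[i,j]). Assembling:

S = [[2.6667, -0.6667, 2.6667],
 [-0.6667, 1.6667, 0.3333],
 [2.6667, 0.3333, 6.3333]]


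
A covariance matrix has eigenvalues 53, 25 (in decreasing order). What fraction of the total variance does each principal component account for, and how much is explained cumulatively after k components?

Step 1 — total variance = trace(Sigma) = Σ λ_i = 53 + 25 = 78.

Step 2 — fraction explained by component i = λ_i / Σ λ:
  PC1: 53/78 = 0.6795
  PC2: 25/78 = 0.3205

Step 3 — cumulative fraction after k components = (λ_1 + ... + λ_k) / Σ λ:
  k = 1: 53/78 = 0.6795
  k = 2: (53 + 25)/78 = 78/78 = 1

Summary (fraction, with percent):

explained: PC1 0.6795 (67.95%), PC2 0.3205 (32.05%);  cumulative: 0.6795, 1


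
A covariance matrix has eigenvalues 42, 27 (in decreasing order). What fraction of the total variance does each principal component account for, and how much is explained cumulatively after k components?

Step 1 — total variance = trace(Sigma) = Σ λ_i = 42 + 27 = 69.

Step 2 — fraction explained by component i = λ_i / Σ λ:
  PC1: 42/69 = 0.6087
  PC2: 27/69 = 0.3913

Step 3 — cumulative fraction after k components = (λ_1 + ... + λ_k) / Σ λ:
  k = 1: 42/69 = 0.6087
  k = 2: (42 + 27)/69 = 69/69 = 1

Summary (fraction, with percent):

explained: PC1 0.6087 (60.87%), PC2 0.3913 (39.13%);  cumulative: 0.6087, 1


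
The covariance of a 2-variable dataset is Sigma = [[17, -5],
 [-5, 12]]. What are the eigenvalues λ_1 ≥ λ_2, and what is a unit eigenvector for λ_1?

Step 1 — characteristic polynomial of 2×2 Sigma:
  det(Sigma - λI) = λ² - trace · λ + det = 0.
  trace = 17 + 12 = 29, det = 17·12 - (-5)² = 179.
Step 2 — discriminant:
  Δ = trace² - 4·det = 841 - 716 = 125.
Step 3 — eigenvalues:
  λ = (trace ± √Δ)/2 = (29 ± 11.1803)/2,
  λ_1 = 20.0902,  λ_2 = 8.9098.

Step 4 — unit eigenvector for λ_1: solve (Sigma - λ_1 I)v = 0. First row:
  (17 - 20.0902)·v_x + (-5)·v_y = 0, i.e. (-3.0902)·v_x + (-5)·v_y = 0,
  so v ∝ (b, λ_1 - a) = (-5, 3.0902); multiply by -1 so the first entry is positive: u = (5, -3.0902).
  ||u|| = √((5)² + (-3.0902)²) = √(34.5492) ≈ 5.8779,
  v_1 = u/||u|| ≈ (0.8507, -0.5257) (||v_1|| = 1).

λ_1 = 20.0902,  λ_2 = 8.9098;  v_1 ≈ (0.8507, -0.5257)


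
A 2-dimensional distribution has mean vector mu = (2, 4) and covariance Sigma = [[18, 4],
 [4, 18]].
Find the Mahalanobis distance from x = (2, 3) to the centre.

Step 1 — centre the observation: (x - mu) = (0, -1).

Step 2 — invert Sigma. det(Sigma) = 18·18 - (4)² = 308.
  Sigma^{-1} = (1/det) · [[d, -b], [-b, a]] = [[0.0584, -0.013],
 [-0.013, 0.0584]].

Step 3 — form the quadratic (x - mu)^T · Sigma^{-1} · (x - mu):
  Sigma^{-1} · (x - mu) = (0.013, -0.0584).
  (x - mu)^T · [Sigma^{-1} · (x - mu)] = (0)·(0.013) + (-1)·(-0.0584) = 0.0584.

Step 4 — take square root: d = √(0.0584) ≈ 0.2417.

d(x, mu) = √(0.0584) ≈ 0.2417


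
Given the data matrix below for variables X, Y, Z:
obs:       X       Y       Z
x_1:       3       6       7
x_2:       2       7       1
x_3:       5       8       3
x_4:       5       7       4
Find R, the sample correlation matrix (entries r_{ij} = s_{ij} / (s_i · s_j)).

Step 1 — column means:
  mean(X) = (3 + 2 + 5 + 5) / 4 = 15/4 = 3.75
  mean(Y) = (6 + 7 + 8 + 7) / 4 = 28/4 = 7
  mean(Z) = (7 + 1 + 3 + 4) / 4 = 15/4 = 3.75

Step 2 — sample variances and covariances s[i,j] = (1/(n-1)) · Σ_k (x_{k,i} - mean_i) · (x_{k,j} - mean_j), with n-1 = 3:
  s[X,X] = ((-0.75)·(-0.75) + (-1.75)·(-1.75) + (1.25)·(1.25) + (1.25)·(1.25)) / 3 = 6.75/3 = 2.25
  s[X,Y] = ((-0.75)·(-1) + (-1.75)·(0) + (1.25)·(1) + (1.25)·(0)) / 3 = 2/3 = 0.6667
  s[X,Z] = ((-0.75)·(3.25) + (-1.75)·(-2.75) + (1.25)·(-0.75) + (1.25)·(0.25)) / 3 = 1.75/3 = 0.5833
  s[Y,Y] = ((-1)·(-1) + (0)·(0) + (1)·(1) + (0)·(0)) / 3 = 2/3 = 0.6667
  s[Y,Z] = ((-1)·(3.25) + (0)·(-2.75) + (1)·(-0.75) + (0)·(0.25)) / 3 = -4/3 = -1.3333
  s[Z,Z] = ((3.25)·(3.25) + (-2.75)·(-2.75) + (-0.75)·(-0.75) + (0.25)·(0.25)) / 3 = 18.75/3 = 6.25
  Sample standard deviations s_i = √(s[i,i]):
  s(X) = √(2.25) = 1.5
  s(Y) = √(0.6667) = 0.8165
  s(Z) = √(6.25) = 2.5

Step 3 — r_{ij} = s_{ij} / (s_i · s_j):
  r[X,X] = 1 (diagonal).
  r[X,Y] = 0.6667 / (1.5 · 0.8165) = 0.6667 / 1.2247 = 0.5443
  r[X,Z] = 0.5833 / (1.5 · 2.5) = 0.5833 / 3.75 = 0.1556
  r[Y,Y] = 1 (diagonal).
  r[Y,Z] = -1.3333 / (0.8165 · 2.5) = -1.3333 / 2.0412 = -0.6532
  r[Z,Z] = 1 (diagonal).

R is symmetric with unit diagonal. Assembling:

R = [[1, 0.5443, 0.1556],
 [0.5443, 1, -0.6532],
 [0.1556, -0.6532, 1]]


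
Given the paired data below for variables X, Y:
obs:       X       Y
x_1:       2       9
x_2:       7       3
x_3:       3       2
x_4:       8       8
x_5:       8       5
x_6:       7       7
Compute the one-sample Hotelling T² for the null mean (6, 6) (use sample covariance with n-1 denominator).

Step 1 — sample mean vector:
  mean(X) = (2 + 7 + 3 + 8 + 8 + 7) / 6 = 35/6 = 5.8333
  mean(Y) = (9 + 3 + 2 + 8 + 5 + 7) / 6 = 34/6 = 5.6667
  x̄ = (5.8333, 5.6667),  deviation x̄ - mu_0 = (5.8333, 5.6667) - (6, 6) = (-0.1667, -0.3333).

Step 2 — sample covariance matrix, S[i,j] = (1/(n-1)) · Σ_k (x_{k,i} - mean_i) · (x_{k,j} - mean_j), divisor n-1 = 5:
  S[X,X] = ((-3.8333)·(-3.8333) + (1.1667)·(1.1667) + (-2.8333)·(-2.8333) + (2.1667)·(2.1667) + (2.1667)·(2.1667) + (1.1667)·(1.1667)) / 5 = 34.8333/5 = 6.9667
  S[X,Y] = ((-3.8333)·(3.3333) + (1.1667)·(-2.6667) + (-2.8333)·(-3.6667) + (2.1667)·(2.3333) + (2.1667)·(-0.6667) + (1.1667)·(1.3333)) / 5 = -0.3333/5 = -0.0667
  S[Y,Y] = ((3.3333)·(3.3333) + (-2.6667)·(-2.6667) + (-3.6667)·(-3.6667) + (2.3333)·(2.3333) + (-0.6667)·(-0.6667) + (1.3333)·(1.3333)) / 5 = 39.3333/5 = 7.8667
  S = [[6.9667, -0.0667],
 [-0.0667, 7.8667]].

Step 3 — invert S. det(S) = 6.9667·7.8667 - (-0.0667)² = 54.8.
  S^{-1} = (1/det) · [[d, -b], [-b, a]] = [[0.1436, 0.0012],
 [0.0012, 0.1271]].

Step 4 — quadratic form (x̄ - mu_0)^T · S^{-1} · (x̄ - mu_0):
  S^{-1} · (x̄ - mu_0) = (-0.0243, -0.0426),
  (x̄ - mu_0)^T · [...] = (-0.1667)·(-0.0243) + (-0.3333)·(-0.0426) = 0.0182.

Step 5 — scale by n: T² = 6 · 0.0182 = 0.1095.

T² ≈ 0.1095


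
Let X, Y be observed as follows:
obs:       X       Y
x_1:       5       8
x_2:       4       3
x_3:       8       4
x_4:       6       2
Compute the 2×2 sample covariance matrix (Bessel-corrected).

Step 1 — column means:
  mean(X) = (5 + 4 + 8 + 6) / 4 = 23/4 = 5.75
  mean(Y) = (8 + 3 + 4 + 2) / 4 = 17/4 = 4.25

Step 2 — sample covariance S[i,j] = (1/(n-1)) · Σ_k (x_{k,i} - mean_i) · (x_{k,j} - mean_j), with n-1 = 3.
  S[X,X] = ((-0.75)·(-0.75) + (-1.75)·(-1.75) + (2.25)·(2.25) + (0.25)·(0.25)) / 3 = 8.75/3 = 2.9167
  S[X,Y] = ((-0.75)·(3.75) + (-1.75)·(-1.25) + (2.25)·(-0.25) + (0.25)·(-2.25)) / 3 = -1.75/3 = -0.5833
  S[Y,Y] = ((3.75)·(3.75) + (-1.25)·(-1.25) + (-0.25)·(-0.25) + (-2.25)·(-2.25)) / 3 = 20.75/3 = 6.9167

S is symmetric (S[j,i] = S[i,j]). Assembling:

S = [[2.9167, -0.5833],
 [-0.5833, 6.9167]]


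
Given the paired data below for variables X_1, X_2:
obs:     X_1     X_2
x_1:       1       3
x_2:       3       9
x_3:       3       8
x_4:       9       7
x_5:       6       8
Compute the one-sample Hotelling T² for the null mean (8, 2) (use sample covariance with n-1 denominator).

Step 1 — sample mean vector:
  mean(X_1) = (1 + 3 + 3 + 9 + 6) / 5 = 22/5 = 4.4
  mean(X_2) = (3 + 9 + 8 + 7 + 8) / 5 = 35/5 = 7
  x̄ = (4.4, 7),  deviation x̄ - mu_0 = (4.4, 7) - (8, 2) = (-3.6, 5).

Step 2 — sample covariance matrix, S[i,j] = (1/(n-1)) · Σ_k (x_{k,i} - mean_i) · (x_{k,j} - mean_j), divisor n-1 = 4:
  S[X_1,X_1] = ((-3.4)·(-3.4) + (-1.4)·(-1.4) + (-1.4)·(-1.4) + (4.6)·(4.6) + (1.6)·(1.6)) / 4 = 39.2/4 = 9.8
  S[X_1,X_2] = ((-3.4)·(-4) + (-1.4)·(2) + (-1.4)·(1) + (4.6)·(0) + (1.6)·(1)) / 4 = 11/4 = 2.75
  S[X_2,X_2] = ((-4)·(-4) + (2)·(2) + (1)·(1) + (0)·(0) + (1)·(1)) / 4 = 22/4 = 5.5
  S = [[9.8, 2.75],
 [2.75, 5.5]].

Step 3 — invert S. det(S) = 9.8·5.5 - (2.75)² = 46.3375.
  S^{-1} = (1/det) · [[d, -b], [-b, a]] = [[0.1187, -0.0593],
 [-0.0593, 0.2115]].

Step 4 — quadratic form (x̄ - mu_0)^T · S^{-1} · (x̄ - mu_0):
  S^{-1} · (x̄ - mu_0) = (-0.724, 1.2711),
  (x̄ - mu_0)^T · [...] = (-3.6)·(-0.724) + (5)·(1.2711) = 8.9621.

Step 5 — scale by n: T² = 5 · 8.9621 = 44.8104.

T² ≈ 44.8104


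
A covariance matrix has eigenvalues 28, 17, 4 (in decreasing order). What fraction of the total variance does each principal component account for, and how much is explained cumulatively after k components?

Step 1 — total variance = trace(Sigma) = Σ λ_i = 28 + 17 + 4 = 49.

Step 2 — fraction explained by component i = λ_i / Σ λ:
  PC1: 28/49 = 0.5714
  PC2: 17/49 = 0.3469
  PC3: 4/49 = 0.0816

Step 3 — cumulative fraction after k components = (λ_1 + ... + λ_k) / Σ λ:
  k = 1: 28/49 = 0.5714
  k = 2: (28 + 17)/49 = 45/49 = 0.9184
  k = 3: (28 + 17 + 4)/49 = 49/49 = 1

Summary (fraction, with percent):

explained: PC1 0.5714 (57.14%), PC2 0.3469 (34.69%), PC3 0.0816 (8.16%);  cumulative: 0.5714, 0.9184, 1


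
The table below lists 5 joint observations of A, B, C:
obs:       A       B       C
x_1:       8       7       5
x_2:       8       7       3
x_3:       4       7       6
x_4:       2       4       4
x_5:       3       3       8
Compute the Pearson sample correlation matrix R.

Step 1 — column means:
  mean(A) = (8 + 8 + 4 + 2 + 3) / 5 = 25/5 = 5
  mean(B) = (7 + 7 + 7 + 4 + 3) / 5 = 28/5 = 5.6
  mean(C) = (5 + 3 + 6 + 4 + 8) / 5 = 26/5 = 5.2

Step 2 — sample variances and covariances s[i,j] = (1/(n-1)) · Σ_k (x_{k,i} - mean_i) · (x_{k,j} - mean_j), with n-1 = 4:
  s[A,A] = ((3)·(3) + (3)·(3) + (-1)·(-1) + (-3)·(-3) + (-2)·(-2)) / 4 = 32/4 = 8
  s[A,B] = ((3)·(1.4) + (3)·(1.4) + (-1)·(1.4) + (-3)·(-1.6) + (-2)·(-2.6)) / 4 = 17/4 = 4.25
  s[A,C] = ((3)·(-0.2) + (3)·(-2.2) + (-1)·(0.8) + (-3)·(-1.2) + (-2)·(2.8)) / 4 = -10/4 = -2.5
  s[B,B] = ((1.4)·(1.4) + (1.4)·(1.4) + (1.4)·(1.4) + (-1.6)·(-1.6) + (-2.6)·(-2.6)) / 4 = 15.2/4 = 3.8
  s[B,C] = ((1.4)·(-0.2) + (1.4)·(-2.2) + (1.4)·(0.8) + (-1.6)·(-1.2) + (-2.6)·(2.8)) / 4 = -7.6/4 = -1.9
  s[C,C] = ((-0.2)·(-0.2) + (-2.2)·(-2.2) + (0.8)·(0.8) + (-1.2)·(-1.2) + (2.8)·(2.8)) / 4 = 14.8/4 = 3.7
  Sample standard deviations s_i = √(s[i,i]):
  s(A) = √(8) = 2.8284
  s(B) = √(3.8) = 1.9494
  s(C) = √(3.7) = 1.9235

Step 3 — r_{ij} = s_{ij} / (s_i · s_j):
  r[A,A] = 1 (diagonal).
  r[A,B] = 4.25 / (2.8284 · 1.9494) = 4.25 / 5.5136 = 0.7708
  r[A,C] = -2.5 / (2.8284 · 1.9235) = -2.5 / 5.4406 = -0.4595
  r[B,B] = 1 (diagonal).
  r[B,C] = -1.9 / (1.9494 · 1.9235) = -1.9 / 3.7497 = -0.5067
  r[C,C] = 1 (diagonal).

R is symmetric with unit diagonal. Assembling:

R = [[1, 0.7708, -0.4595],
 [0.7708, 1, -0.5067],
 [-0.4595, -0.5067, 1]]


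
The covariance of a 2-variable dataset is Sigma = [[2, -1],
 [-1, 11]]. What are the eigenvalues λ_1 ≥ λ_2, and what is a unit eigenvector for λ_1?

Step 1 — characteristic polynomial of 2×2 Sigma:
  det(Sigma - λI) = λ² - trace · λ + det = 0.
  trace = 2 + 11 = 13, det = 2·11 - (-1)² = 21.
Step 2 — discriminant:
  Δ = trace² - 4·det = 169 - 84 = 85.
Step 3 — eigenvalues:
  λ = (trace ± √Δ)/2 = (13 ± 9.2195)/2,
  λ_1 = 11.1098,  λ_2 = 1.8902.

Step 4 — unit eigenvector for λ_1: solve (Sigma - λ_1 I)v = 0. First row:
  (2 - 11.1098)·v_x + (-1)·v_y = 0, i.e. (-9.1098)·v_x + (-1)·v_y = 0,
  so v ∝ (b, λ_1 - a) = (-1, 9.1098); multiply by -1 so the first entry is positive: u = (1, -9.1098).
  ||u|| = √((1)² + (-9.1098)²) = √(83.988) ≈ 9.1645,
  v_1 = u/||u|| ≈ (0.1091, -0.994) (||v_1|| = 1).

λ_1 = 11.1098,  λ_2 = 1.8902;  v_1 ≈ (0.1091, -0.994)


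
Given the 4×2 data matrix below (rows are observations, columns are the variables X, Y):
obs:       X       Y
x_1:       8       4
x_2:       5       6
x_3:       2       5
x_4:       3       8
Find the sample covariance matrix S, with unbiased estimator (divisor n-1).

Step 1 — column means:
  mean(X) = (8 + 5 + 2 + 3) / 4 = 18/4 = 4.5
  mean(Y) = (4 + 6 + 5 + 8) / 4 = 23/4 = 5.75

Step 2 — sample covariance S[i,j] = (1/(n-1)) · Σ_k (x_{k,i} - mean_i) · (x_{k,j} - mean_j), with n-1 = 3.
  S[X,X] = ((3.5)·(3.5) + (0.5)·(0.5) + (-2.5)·(-2.5) + (-1.5)·(-1.5)) / 3 = 21/3 = 7
  S[X,Y] = ((3.5)·(-1.75) + (0.5)·(0.25) + (-2.5)·(-0.75) + (-1.5)·(2.25)) / 3 = -7.5/3 = -2.5
  S[Y,Y] = ((-1.75)·(-1.75) + (0.25)·(0.25) + (-0.75)·(-0.75) + (2.25)·(2.25)) / 3 = 8.75/3 = 2.9167

S is symmetric (S[j,i] = S[i,j]). Assembling:

S = [[7, -2.5],
 [-2.5, 2.9167]]


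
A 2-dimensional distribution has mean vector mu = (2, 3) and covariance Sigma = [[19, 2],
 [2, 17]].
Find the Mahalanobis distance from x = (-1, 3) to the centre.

Step 1 — centre the observation: (x - mu) = (-3, 0).

Step 2 — invert Sigma. det(Sigma) = 19·17 - (2)² = 319.
  Sigma^{-1} = (1/det) · [[d, -b], [-b, a]] = [[0.0533, -0.0063],
 [-0.0063, 0.0596]].

Step 3 — form the quadratic (x - mu)^T · Sigma^{-1} · (x - mu):
  Sigma^{-1} · (x - mu) = (-0.1599, 0.0188).
  (x - mu)^T · [Sigma^{-1} · (x - mu)] = (-3)·(-0.1599) + (0)·(0.0188) = 0.4796.

Step 4 — take square root: d = √(0.4796) ≈ 0.6925.

d(x, mu) = √(0.4796) ≈ 0.6925


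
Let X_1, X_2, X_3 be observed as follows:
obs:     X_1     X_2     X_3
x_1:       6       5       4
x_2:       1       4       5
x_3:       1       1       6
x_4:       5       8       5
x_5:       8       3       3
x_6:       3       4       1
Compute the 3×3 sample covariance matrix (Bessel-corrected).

Step 1 — column means:
  mean(X_1) = (6 + 1 + 1 + 5 + 8 + 3) / 6 = 24/6 = 4
  mean(X_2) = (5 + 4 + 1 + 8 + 3 + 4) / 6 = 25/6 = 4.1667
  mean(X_3) = (4 + 5 + 6 + 5 + 3 + 1) / 6 = 24/6 = 4

Step 2 — sample covariance S[i,j] = (1/(n-1)) · Σ_k (x_{k,i} - mean_i) · (x_{k,j} - mean_j), with n-1 = 5.
  S[X_1,X_1] = ((2)·(2) + (-3)·(-3) + (-3)·(-3) + (1)·(1) + (4)·(4) + (-1)·(-1)) / 5 = 40/5 = 8
  S[X_1,X_2] = ((2)·(0.8333) + (-3)·(-0.1667) + (-3)·(-3.1667) + (1)·(3.8333) + (4)·(-1.1667) + (-1)·(-0.1667)) / 5 = 11/5 = 2.2
  S[X_1,X_3] = ((2)·(0) + (-3)·(1) + (-3)·(2) + (1)·(1) + (4)·(-1) + (-1)·(-3)) / 5 = -9/5 = -1.8
  S[X_2,X_2] = ((0.8333)·(0.8333) + (-0.1667)·(-0.1667) + (-3.1667)·(-3.1667) + (3.8333)·(3.8333) + (-1.1667)·(-1.1667) + (-0.1667)·(-0.1667)) / 5 = 26.8333/5 = 5.3667
  S[X_2,X_3] = ((0.8333)·(0) + (-0.1667)·(1) + (-3.1667)·(2) + (3.8333)·(1) + (-1.1667)·(-1) + (-0.1667)·(-3)) / 5 = -1/5 = -0.2
  S[X_3,X_3] = ((0)·(0) + (1)·(1) + (2)·(2) + (1)·(1) + (-1)·(-1) + (-3)·(-3)) / 5 = 16/5 = 3.2

S is symmetric (S[j,i] = S[i,j]). Assembling:

S = [[8, 2.2, -1.8],
 [2.2, 5.3667, -0.2],
 [-1.8, -0.2, 3.2]]


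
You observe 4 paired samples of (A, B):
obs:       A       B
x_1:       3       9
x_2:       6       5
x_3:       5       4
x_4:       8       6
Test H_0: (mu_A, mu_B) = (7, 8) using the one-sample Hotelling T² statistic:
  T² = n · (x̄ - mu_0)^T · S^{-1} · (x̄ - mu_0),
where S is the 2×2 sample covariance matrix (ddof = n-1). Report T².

Step 1 — sample mean vector:
  mean(A) = (3 + 6 + 5 + 8) / 4 = 22/4 = 5.5
  mean(B) = (9 + 5 + 4 + 6) / 4 = 24/4 = 6
  x̄ = (5.5, 6),  deviation x̄ - mu_0 = (5.5, 6) - (7, 8) = (-1.5, -2).

Step 2 — sample covariance matrix, S[i,j] = (1/(n-1)) · Σ_k (x_{k,i} - mean_i) · (x_{k,j} - mean_j), divisor n-1 = 3:
  S[A,A] = ((-2.5)·(-2.5) + (0.5)·(0.5) + (-0.5)·(-0.5) + (2.5)·(2.5)) / 3 = 13/3 = 4.3333
  S[A,B] = ((-2.5)·(3) + (0.5)·(-1) + (-0.5)·(-2) + (2.5)·(0)) / 3 = -7/3 = -2.3333
  S[B,B] = ((3)·(3) + (-1)·(-1) + (-2)·(-2) + (0)·(0)) / 3 = 14/3 = 4.6667
  S = [[4.3333, -2.3333],
 [-2.3333, 4.6667]].

Step 3 — invert S. det(S) = 4.3333·4.6667 - (-2.3333)² = 14.7778.
  S^{-1} = (1/det) · [[d, -b], [-b, a]] = [[0.3158, 0.1579],
 [0.1579, 0.2932]].

Step 4 — quadratic form (x̄ - mu_0)^T · S^{-1} · (x̄ - mu_0):
  S^{-1} · (x̄ - mu_0) = (-0.7895, -0.8233),
  (x̄ - mu_0)^T · [...] = (-1.5)·(-0.7895) + (-2)·(-0.8233) = 2.8308.

Step 5 — scale by n: T² = 4 · 2.8308 = 11.3233.

T² ≈ 11.3233


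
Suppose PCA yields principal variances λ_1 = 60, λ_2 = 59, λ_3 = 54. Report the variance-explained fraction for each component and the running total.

Step 1 — total variance = trace(Sigma) = Σ λ_i = 60 + 59 + 54 = 173.

Step 2 — fraction explained by component i = λ_i / Σ λ:
  PC1: 60/173 = 0.3468
  PC2: 59/173 = 0.341
  PC3: 54/173 = 0.3121

Step 3 — cumulative fraction after k components = (λ_1 + ... + λ_k) / Σ λ:
  k = 1: 60/173 = 0.3468
  k = 2: (60 + 59)/173 = 119/173 = 0.6879
  k = 3: (60 + 59 + 54)/173 = 173/173 = 1

Summary (fraction, with percent):

explained: PC1 0.3468 (34.68%), PC2 0.341 (34.1%), PC3 0.3121 (31.21%);  cumulative: 0.3468, 0.6879, 1


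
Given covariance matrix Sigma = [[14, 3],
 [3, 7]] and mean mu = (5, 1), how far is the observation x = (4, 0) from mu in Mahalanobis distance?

Step 1 — centre the observation: (x - mu) = (-1, -1).

Step 2 — invert Sigma. det(Sigma) = 14·7 - (3)² = 89.
  Sigma^{-1} = (1/det) · [[d, -b], [-b, a]] = [[0.0787, -0.0337],
 [-0.0337, 0.1573]].

Step 3 — form the quadratic (x - mu)^T · Sigma^{-1} · (x - mu):
  Sigma^{-1} · (x - mu) = (-0.0449, -0.1236).
  (x - mu)^T · [Sigma^{-1} · (x - mu)] = (-1)·(-0.0449) + (-1)·(-0.1236) = 0.1685.

Step 4 — take square root: d = √(0.1685) ≈ 0.4105.

d(x, mu) = √(0.1685) ≈ 0.4105


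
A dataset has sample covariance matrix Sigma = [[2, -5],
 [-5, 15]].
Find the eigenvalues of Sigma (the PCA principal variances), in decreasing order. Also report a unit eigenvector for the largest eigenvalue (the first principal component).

Step 1 — characteristic polynomial of 2×2 Sigma:
  det(Sigma - λI) = λ² - trace · λ + det = 0.
  trace = 2 + 15 = 17, det = 2·15 - (-5)² = 5.
Step 2 — discriminant:
  Δ = trace² - 4·det = 289 - 20 = 269.
Step 3 — eigenvalues:
  λ = (trace ± √Δ)/2 = (17 ± 16.4012)/2,
  λ_1 = 16.7006,  λ_2 = 0.2994.

Step 4 — unit eigenvector for λ_1: solve (Sigma - λ_1 I)v = 0. First row:
  (2 - 16.7006)·v_x + (-5)·v_y = 0, i.e. (-14.7006)·v_x + (-5)·v_y = 0,
  so v ∝ (b, λ_1 - a) = (-5, 14.7006); multiply by -1 so the first entry is positive: u = (5, -14.7006).
  ||u|| = √((5)² + (-14.7006)²) = √(241.1079) ≈ 15.5277,
  v_1 = u/||u|| ≈ (0.322, -0.9467) (||v_1|| = 1).

λ_1 = 16.7006,  λ_2 = 0.2994;  v_1 ≈ (0.322, -0.9467)


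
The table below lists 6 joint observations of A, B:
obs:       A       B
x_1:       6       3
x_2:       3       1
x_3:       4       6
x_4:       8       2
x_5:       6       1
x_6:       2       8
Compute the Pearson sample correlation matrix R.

Step 1 — column means:
  mean(A) = (6 + 3 + 4 + 8 + 6 + 2) / 6 = 29/6 = 4.8333
  mean(B) = (3 + 1 + 6 + 2 + 1 + 8) / 6 = 21/6 = 3.5

Step 2 — sample variances and covariances s[i,j] = (1/(n-1)) · Σ_k (x_{k,i} - mean_i) · (x_{k,j} - mean_j), with n-1 = 5:
  s[A,A] = ((1.1667)·(1.1667) + (-1.8333)·(-1.8333) + (-0.8333)·(-0.8333) + (3.1667)·(3.1667) + (1.1667)·(1.1667) + (-2.8333)·(-2.8333)) / 5 = 24.8333/5 = 4.9667
  s[A,B] = ((1.1667)·(-0.5) + (-1.8333)·(-2.5) + (-0.8333)·(2.5) + (3.1667)·(-1.5) + (1.1667)·(-2.5) + (-2.8333)·(4.5)) / 5 = -18.5/5 = -3.7
  s[B,B] = ((-0.5)·(-0.5) + (-2.5)·(-2.5) + (2.5)·(2.5) + (-1.5)·(-1.5) + (-2.5)·(-2.5) + (4.5)·(4.5)) / 5 = 41.5/5 = 8.3
  Sample standard deviations s_i = √(s[i,i]):
  s(A) = √(4.9667) = 2.2286
  s(B) = √(8.3) = 2.881

Step 3 — r_{ij} = s_{ij} / (s_i · s_j):
  r[A,A] = 1 (diagonal).
  r[A,B] = -3.7 / (2.2286 · 2.881) = -3.7 / 6.4205 = -0.5763
  r[B,B] = 1 (diagonal).

R is symmetric with unit diagonal. Assembling:

R = [[1, -0.5763],
 [-0.5763, 1]]


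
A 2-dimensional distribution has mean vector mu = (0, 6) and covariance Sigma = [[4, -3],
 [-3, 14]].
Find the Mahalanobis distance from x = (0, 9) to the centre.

Step 1 — centre the observation: (x - mu) = (0, 3).

Step 2 — invert Sigma. det(Sigma) = 4·14 - (-3)² = 47.
  Sigma^{-1} = (1/det) · [[d, -b], [-b, a]] = [[0.2979, 0.0638],
 [0.0638, 0.0851]].

Step 3 — form the quadratic (x - mu)^T · Sigma^{-1} · (x - mu):
  Sigma^{-1} · (x - mu) = (0.1915, 0.2553).
  (x - mu)^T · [Sigma^{-1} · (x - mu)] = (0)·(0.1915) + (3)·(0.2553) = 0.766.

Step 4 — take square root: d = √(0.766) ≈ 0.8752.

d(x, mu) = √(0.766) ≈ 0.8752


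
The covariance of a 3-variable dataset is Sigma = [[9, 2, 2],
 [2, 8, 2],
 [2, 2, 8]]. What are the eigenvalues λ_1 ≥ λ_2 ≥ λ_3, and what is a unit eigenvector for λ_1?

Step 1 — characteristic polynomial p(λ) = det(λI - Sigma) = λ³ - tr·λ² + c_1·λ - det, where tr = trace, c_1 = sum of the principal 2×2 minors, det = det(Sigma):
  tr = 9 + 8 + 8 = 25,
  c_1 = (9·8 - (2)²) + (9·8 - (2)²) + (8·8 - (2)²) = 68 + 68 + 60 = 196,
  det = 9·(8·8 - (2)²) - (2)·((2)·8 - (2)·(2)) + (2)·((2)·(2) - 8·(2)) = 9·(60) - (2)·(12) + (2)·(-12) = 492.
  So p(λ) = λ³ - 25λ² + 196λ - 492.
Step 2 — look for an integer root (rational root theorem: any rational root is an integer divisor of 492). Testing λ = 6:
  p(6) = 216 - 900 + 1176 - 492 = 0  ✓
  Dividing out (λ - 6): p(λ) = (λ - 6)(λ² - 19λ + 82).
Step 3 — remaining eigenvalues from the quadratic λ² - 19λ + 82 = 0:
  Δ = 19² - 4·82 = 361 - 328 = 33,  λ = (19 ± √33)/2 = (19 ± 5.7446)/2 ≈ 12.3723 or 6.6277.
  Sorted: λ_1 = 12.3723,  λ_2 = 6.6277,  λ_3 = 6  (check: sum = 25 = tr ✓).

Step 4 — unit eigenvector for λ_1 ≈ 12.3723: v spans the null space of (Sigma - λ_1 I), whose rows are
  r_1 = (-3.3723, 2, 2),  r_2 = (2, -4.3723, 2),  r_3 = (2, 2, -4.3723).
  v is orthogonal to every row, so take v ∝ r_1 × r_2 = ((2)·(2) - (2)·(-4.3723), (2)·(2) - (-3.3723)·(2), (-3.3723)·(-4.3723) - (2)·(2)) ≈ (12.7446, 10.7446, 10.7446).
  Let u = (12.7446, 10.7446, 10.7446).
  ||u|| = √((12.7446)² + (10.7446)² + (10.7446)²) = √(393.3151) ≈ 19.8322,  v_1 = u/||u|| ≈ (0.6426, 0.5418, 0.5418) (||v_1|| = 1).

λ_1 = 12.3723,  λ_2 = 6.6277,  λ_3 = 6;  v_1 ≈ (0.6426, 0.5418, 0.5418)


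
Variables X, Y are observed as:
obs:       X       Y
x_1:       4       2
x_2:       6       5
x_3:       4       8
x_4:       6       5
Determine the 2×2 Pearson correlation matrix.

Step 1 — column means:
  mean(X) = (4 + 6 + 4 + 6) / 4 = 20/4 = 5
  mean(Y) = (2 + 5 + 8 + 5) / 4 = 20/4 = 5

Step 2 — sample variances and covariances s[i,j] = (1/(n-1)) · Σ_k (x_{k,i} - mean_i) · (x_{k,j} - mean_j), with n-1 = 3:
  s[X,X] = ((-1)·(-1) + (1)·(1) + (-1)·(-1) + (1)·(1)) / 3 = 4/3 = 1.3333
  s[X,Y] = ((-1)·(-3) + (1)·(0) + (-1)·(3) + (1)·(0)) / 3 = 0/3 = 0
  s[Y,Y] = ((-3)·(-3) + (0)·(0) + (3)·(3) + (0)·(0)) / 3 = 18/3 = 6
  Sample standard deviations s_i = √(s[i,i]):
  s(X) = √(1.3333) = 1.1547
  s(Y) = √(6) = 2.4495

Step 3 — r_{ij} = s_{ij} / (s_i · s_j):
  r[X,X] = 1 (diagonal).
  r[X,Y] = 0 / (1.1547 · 2.4495) = 0 / 2.8284 = 0
  r[Y,Y] = 1 (diagonal).

R is symmetric with unit diagonal. Assembling:

R = [[1, 0],
 [0, 1]]


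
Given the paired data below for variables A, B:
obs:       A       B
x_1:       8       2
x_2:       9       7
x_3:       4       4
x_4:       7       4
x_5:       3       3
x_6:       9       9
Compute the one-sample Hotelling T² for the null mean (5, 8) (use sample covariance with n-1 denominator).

Step 1 — sample mean vector:
  mean(A) = (8 + 9 + 4 + 7 + 3 + 9) / 6 = 40/6 = 6.6667
  mean(B) = (2 + 7 + 4 + 4 + 3 + 9) / 6 = 29/6 = 4.8333
  x̄ = (6.6667, 4.8333),  deviation x̄ - mu_0 = (6.6667, 4.8333) - (5, 8) = (1.6667, -3.1667).

Step 2 — sample covariance matrix, S[i,j] = (1/(n-1)) · Σ_k (x_{k,i} - mean_i) · (x_{k,j} - mean_j), divisor n-1 = 5:
  S[A,A] = ((1.3333)·(1.3333) + (2.3333)·(2.3333) + (-2.6667)·(-2.6667) + (0.3333)·(0.3333) + (-3.6667)·(-3.6667) + (2.3333)·(2.3333)) / 5 = 33.3333/5 = 6.6667
  S[A,B] = ((1.3333)·(-2.8333) + (2.3333)·(2.1667) + (-2.6667)·(-0.8333) + (0.3333)·(-0.8333) + (-3.6667)·(-1.8333) + (2.3333)·(4.1667)) / 5 = 19.6667/5 = 3.9333
  S[B,B] = ((-2.8333)·(-2.8333) + (2.1667)·(2.1667) + (-0.8333)·(-0.8333) + (-0.8333)·(-0.8333) + (-1.8333)·(-1.8333) + (4.1667)·(4.1667)) / 5 = 34.8333/5 = 6.9667
  S = [[6.6667, 3.9333],
 [3.9333, 6.9667]].

Step 3 — invert S. det(S) = 6.6667·6.9667 - (3.9333)² = 30.9733.
  S^{-1} = (1/det) · [[d, -b], [-b, a]] = [[0.2249, -0.127],
 [-0.127, 0.2152]].

Step 4 — quadratic form (x̄ - mu_0)^T · S^{-1} · (x̄ - mu_0):
  S^{-1} · (x̄ - mu_0) = (0.777, -0.8932),
  (x̄ - mu_0)^T · [...] = (1.6667)·(0.777) + (-3.1667)·(-0.8932) = 4.1236.

Step 5 — scale by n: T² = 6 · 4.1236 = 24.7417.

T² ≈ 24.7417


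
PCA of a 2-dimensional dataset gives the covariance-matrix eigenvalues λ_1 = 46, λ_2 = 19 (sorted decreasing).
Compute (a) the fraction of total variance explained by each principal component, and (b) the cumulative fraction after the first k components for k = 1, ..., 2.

Step 1 — total variance = trace(Sigma) = Σ λ_i = 46 + 19 = 65.

Step 2 — fraction explained by component i = λ_i / Σ λ:
  PC1: 46/65 = 0.7077
  PC2: 19/65 = 0.2923

Step 3 — cumulative fraction after k components = (λ_1 + ... + λ_k) / Σ λ:
  k = 1: 46/65 = 0.7077
  k = 2: (46 + 19)/65 = 65/65 = 1

Summary (fraction, with percent):

explained: PC1 0.7077 (70.77%), PC2 0.2923 (29.23%);  cumulative: 0.7077, 1


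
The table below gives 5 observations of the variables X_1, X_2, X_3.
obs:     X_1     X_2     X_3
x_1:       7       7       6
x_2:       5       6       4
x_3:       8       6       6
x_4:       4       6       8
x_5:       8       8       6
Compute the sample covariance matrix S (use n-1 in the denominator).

Step 1 — column means:
  mean(X_1) = (7 + 5 + 8 + 4 + 8) / 5 = 32/5 = 6.4
  mean(X_2) = (7 + 6 + 6 + 6 + 8) / 5 = 33/5 = 6.6
  mean(X_3) = (6 + 4 + 6 + 8 + 6) / 5 = 30/5 = 6

Step 2 — sample covariance S[i,j] = (1/(n-1)) · Σ_k (x_{k,i} - mean_i) · (x_{k,j} - mean_j), with n-1 = 4.
  S[X_1,X_1] = ((0.6)·(0.6) + (-1.4)·(-1.4) + (1.6)·(1.6) + (-2.4)·(-2.4) + (1.6)·(1.6)) / 4 = 13.2/4 = 3.3
  S[X_1,X_2] = ((0.6)·(0.4) + (-1.4)·(-0.6) + (1.6)·(-0.6) + (-2.4)·(-0.6) + (1.6)·(1.4)) / 4 = 3.8/4 = 0.95
  S[X_1,X_3] = ((0.6)·(0) + (-1.4)·(-2) + (1.6)·(0) + (-2.4)·(2) + (1.6)·(0)) / 4 = -2/4 = -0.5
  S[X_2,X_2] = ((0.4)·(0.4) + (-0.6)·(-0.6) + (-0.6)·(-0.6) + (-0.6)·(-0.6) + (1.4)·(1.4)) / 4 = 3.2/4 = 0.8
  S[X_2,X_3] = ((0.4)·(0) + (-0.6)·(-2) + (-0.6)·(0) + (-0.6)·(2) + (1.4)·(0)) / 4 = 0/4 = 0
  S[X_3,X_3] = ((0)·(0) + (-2)·(-2) + (0)·(0) + (2)·(2) + (0)·(0)) / 4 = 8/4 = 2

S is symmetric (S[j,i] = S[i,j]). Assembling:

S = [[3.3, 0.95, -0.5],
 [0.95, 0.8, 0],
 [-0.5, 0, 2]]


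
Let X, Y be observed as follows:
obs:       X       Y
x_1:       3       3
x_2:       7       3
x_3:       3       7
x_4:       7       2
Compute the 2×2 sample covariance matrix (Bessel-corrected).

Step 1 — column means:
  mean(X) = (3 + 7 + 3 + 7) / 4 = 20/4 = 5
  mean(Y) = (3 + 3 + 7 + 2) / 4 = 15/4 = 3.75

Step 2 — sample covariance S[i,j] = (1/(n-1)) · Σ_k (x_{k,i} - mean_i) · (x_{k,j} - mean_j), with n-1 = 3.
  S[X,X] = ((-2)·(-2) + (2)·(2) + (-2)·(-2) + (2)·(2)) / 3 = 16/3 = 5.3333
  S[X,Y] = ((-2)·(-0.75) + (2)·(-0.75) + (-2)·(3.25) + (2)·(-1.75)) / 3 = -10/3 = -3.3333
  S[Y,Y] = ((-0.75)·(-0.75) + (-0.75)·(-0.75) + (3.25)·(3.25) + (-1.75)·(-1.75)) / 3 = 14.75/3 = 4.9167

S is symmetric (S[j,i] = S[i,j]). Assembling:

S = [[5.3333, -3.3333],
 [-3.3333, 4.9167]]


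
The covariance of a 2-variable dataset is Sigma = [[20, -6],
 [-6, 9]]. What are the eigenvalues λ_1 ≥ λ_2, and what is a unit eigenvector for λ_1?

Step 1 — characteristic polynomial of 2×2 Sigma:
  det(Sigma - λI) = λ² - trace · λ + det = 0.
  trace = 20 + 9 = 29, det = 20·9 - (-6)² = 144.
Step 2 — discriminant:
  Δ = trace² - 4·det = 841 - 576 = 265.
Step 3 — eigenvalues:
  λ = (trace ± √Δ)/2 = (29 ± 16.2788)/2,
  λ_1 = 22.6394,  λ_2 = 6.3606.

Step 4 — unit eigenvector for λ_1: solve (Sigma - λ_1 I)v = 0. First row:
  (20 - 22.6394)·v_x + (-6)·v_y = 0, i.e. (-2.6394)·v_x + (-6)·v_y = 0,
  so v ∝ (b, λ_1 - a) = (-6, 2.6394); multiply by -1 so the first entry is positive: u = (6, -2.6394).
  ||u|| = √((6)² + (-2.6394)²) = √(42.9665) ≈ 6.5549,
  v_1 = u/||u|| ≈ (0.9153, -0.4027) (||v_1|| = 1).

λ_1 = 22.6394,  λ_2 = 6.3606;  v_1 ≈ (0.9153, -0.4027)


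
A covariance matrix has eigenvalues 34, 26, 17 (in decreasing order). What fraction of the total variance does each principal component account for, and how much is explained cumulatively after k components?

Step 1 — total variance = trace(Sigma) = Σ λ_i = 34 + 26 + 17 = 77.

Step 2 — fraction explained by component i = λ_i / Σ λ:
  PC1: 34/77 = 0.4416
  PC2: 26/77 = 0.3377
  PC3: 17/77 = 0.2208

Step 3 — cumulative fraction after k components = (λ_1 + ... + λ_k) / Σ λ:
  k = 1: 34/77 = 0.4416
  k = 2: (34 + 26)/77 = 60/77 = 0.7792
  k = 3: (34 + 26 + 17)/77 = 77/77 = 1

Summary (fraction, with percent):

explained: PC1 0.4416 (44.16%), PC2 0.3377 (33.77%), PC3 0.2208 (22.08%);  cumulative: 0.4416, 0.7792, 1


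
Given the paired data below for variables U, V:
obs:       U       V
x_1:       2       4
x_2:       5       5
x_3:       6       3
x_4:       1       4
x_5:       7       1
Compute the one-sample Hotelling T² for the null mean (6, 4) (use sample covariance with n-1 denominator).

Step 1 — sample mean vector:
  mean(U) = (2 + 5 + 6 + 1 + 7) / 5 = 21/5 = 4.2
  mean(V) = (4 + 5 + 3 + 4 + 1) / 5 = 17/5 = 3.4
  x̄ = (4.2, 3.4),  deviation x̄ - mu_0 = (4.2, 3.4) - (6, 4) = (-1.8, -0.6).

Step 2 — sample covariance matrix, S[i,j] = (1/(n-1)) · Σ_k (x_{k,i} - mean_i) · (x_{k,j} - mean_j), divisor n-1 = 4:
  S[U,U] = ((-2.2)·(-2.2) + (0.8)·(0.8) + (1.8)·(1.8) + (-3.2)·(-3.2) + (2.8)·(2.8)) / 4 = 26.8/4 = 6.7
  S[U,V] = ((-2.2)·(0.6) + (0.8)·(1.6) + (1.8)·(-0.4) + (-3.2)·(0.6) + (2.8)·(-2.4)) / 4 = -9.4/4 = -2.35
  S[V,V] = ((0.6)·(0.6) + (1.6)·(1.6) + (-0.4)·(-0.4) + (0.6)·(0.6) + (-2.4)·(-2.4)) / 4 = 9.2/4 = 2.3
  S = [[6.7, -2.35],
 [-2.35, 2.3]].

Step 3 — invert S. det(S) = 6.7·2.3 - (-2.35)² = 9.8875.
  S^{-1} = (1/det) · [[d, -b], [-b, a]] = [[0.2326, 0.2377],
 [0.2377, 0.6776]].

Step 4 — quadratic form (x̄ - mu_0)^T · S^{-1} · (x̄ - mu_0):
  S^{-1} · (x̄ - mu_0) = (-0.5613, -0.8344),
  (x̄ - mu_0)^T · [...] = (-1.8)·(-0.5613) + (-0.6)·(-0.8344) = 1.511.

Step 5 — scale by n: T² = 5 · 1.511 = 7.555.

T² ≈ 7.555


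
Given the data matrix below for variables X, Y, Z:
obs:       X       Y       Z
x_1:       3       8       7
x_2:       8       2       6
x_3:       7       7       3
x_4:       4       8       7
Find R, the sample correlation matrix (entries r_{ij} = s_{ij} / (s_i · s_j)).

Step 1 — column means:
  mean(X) = (3 + 8 + 7 + 4) / 4 = 22/4 = 5.5
  mean(Y) = (8 + 2 + 7 + 8) / 4 = 25/4 = 6.25
  mean(Z) = (7 + 6 + 3 + 7) / 4 = 23/4 = 5.75

Step 2 — sample variances and covariances s[i,j] = (1/(n-1)) · Σ_k (x_{k,i} - mean_i) · (x_{k,j} - mean_j), with n-1 = 3:
  s[X,X] = ((-2.5)·(-2.5) + (2.5)·(2.5) + (1.5)·(1.5) + (-1.5)·(-1.5)) / 3 = 17/3 = 5.6667
  s[X,Y] = ((-2.5)·(1.75) + (2.5)·(-4.25) + (1.5)·(0.75) + (-1.5)·(1.75)) / 3 = -16.5/3 = -5.5
  s[X,Z] = ((-2.5)·(1.25) + (2.5)·(0.25) + (1.5)·(-2.75) + (-1.5)·(1.25)) / 3 = -8.5/3 = -2.8333
  s[Y,Y] = ((1.75)·(1.75) + (-4.25)·(-4.25) + (0.75)·(0.75) + (1.75)·(1.75)) / 3 = 24.75/3 = 8.25
  s[Y,Z] = ((1.75)·(1.25) + (-4.25)·(0.25) + (0.75)·(-2.75) + (1.75)·(1.25)) / 3 = 1.25/3 = 0.4167
  s[Z,Z] = ((1.25)·(1.25) + (0.25)·(0.25) + (-2.75)·(-2.75) + (1.25)·(1.25)) / 3 = 10.75/3 = 3.5833
  Sample standard deviations s_i = √(s[i,i]):
  s(X) = √(5.6667) = 2.3805
  s(Y) = √(8.25) = 2.8723
  s(Z) = √(3.5833) = 1.893

Step 3 — r_{ij} = s_{ij} / (s_i · s_j):
  r[X,X] = 1 (diagonal).
  r[X,Y] = -5.5 / (2.3805 · 2.8723) = -5.5 / 6.8374 = -0.8044
  r[X,Z] = -2.8333 / (2.3805 · 1.893) = -2.8333 / 4.5062 = -0.6288
  r[Y,Y] = 1 (diagonal).
  r[Y,Z] = 0.4167 / (2.8723 · 1.893) = 0.4167 / 5.4371 = 0.0766
  r[Z,Z] = 1 (diagonal).

R is symmetric with unit diagonal. Assembling:

R = [[1, -0.8044, -0.6288],
 [-0.8044, 1, 0.0766],
 [-0.6288, 0.0766, 1]]


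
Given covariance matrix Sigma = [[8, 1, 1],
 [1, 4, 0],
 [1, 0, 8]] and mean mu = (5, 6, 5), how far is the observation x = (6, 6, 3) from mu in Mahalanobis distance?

Step 1 — centre the observation: (x - mu) = (1, 0, -2).

Step 2 — invert Sigma (cofactor / det for 3×3, or solve directly):
  Sigma^{-1} = [[0.1311, -0.0328, -0.0164],
 [-0.0328, 0.2582, 0.0041],
 [-0.0164, 0.0041, 0.127]].

Step 3 — form the quadratic (x - mu)^T · Sigma^{-1} · (x - mu):
  Sigma^{-1} · (x - mu) = (0.1639, -0.041, -0.2705).
  (x - mu)^T · [Sigma^{-1} · (x - mu)] = (1)·(0.1639) + (0)·(-0.041) + (-2)·(-0.2705) = 0.7049.

Step 4 — take square root: d = √(0.7049) ≈ 0.8396.

d(x, mu) = √(0.7049) ≈ 0.8396


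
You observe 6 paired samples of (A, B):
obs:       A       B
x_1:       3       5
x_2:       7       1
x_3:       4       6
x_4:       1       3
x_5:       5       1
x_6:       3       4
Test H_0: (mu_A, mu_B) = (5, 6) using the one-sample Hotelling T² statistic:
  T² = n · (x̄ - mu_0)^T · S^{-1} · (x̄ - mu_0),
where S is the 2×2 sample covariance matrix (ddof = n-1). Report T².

Step 1 — sample mean vector:
  mean(A) = (3 + 7 + 4 + 1 + 5 + 3) / 6 = 23/6 = 3.8333
  mean(B) = (5 + 1 + 6 + 3 + 1 + 4) / 6 = 20/6 = 3.3333
  x̄ = (3.8333, 3.3333),  deviation x̄ - mu_0 = (3.8333, 3.3333) - (5, 6) = (-1.1667, -2.6667).

Step 2 — sample covariance matrix, S[i,j] = (1/(n-1)) · Σ_k (x_{k,i} - mean_i) · (x_{k,j} - mean_j), divisor n-1 = 5:
  S[A,A] = ((-0.8333)·(-0.8333) + (3.1667)·(3.1667) + (0.1667)·(0.1667) + (-2.8333)·(-2.8333) + (1.1667)·(1.1667) + (-0.8333)·(-0.8333)) / 5 = 20.8333/5 = 4.1667
  S[A,B] = ((-0.8333)·(1.6667) + (3.1667)·(-2.3333) + (0.1667)·(2.6667) + (-2.8333)·(-0.3333) + (1.1667)·(-2.3333) + (-0.8333)·(0.6667)) / 5 = -10.6667/5 = -2.1333
  S[B,B] = ((1.6667)·(1.6667) + (-2.3333)·(-2.3333) + (2.6667)·(2.6667) + (-0.3333)·(-0.3333) + (-2.3333)·(-2.3333) + (0.6667)·(0.6667)) / 5 = 21.3333/5 = 4.2667
  S = [[4.1667, -2.1333],
 [-2.1333, 4.2667]].

Step 3 — invert S. det(S) = 4.1667·4.2667 - (-2.1333)² = 13.2267.
  S^{-1} = (1/det) · [[d, -b], [-b, a]] = [[0.3226, 0.1613],
 [0.1613, 0.315]].

Step 4 — quadratic form (x̄ - mu_0)^T · S^{-1} · (x̄ - mu_0):
  S^{-1} · (x̄ - mu_0) = (-0.8065, -1.0282),
  (x̄ - mu_0)^T · [...] = (-1.1667)·(-0.8065) + (-2.6667)·(-1.0282) = 3.6828.

Step 5 — scale by n: T² = 6 · 3.6828 = 22.0968.

T² ≈ 22.0968
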